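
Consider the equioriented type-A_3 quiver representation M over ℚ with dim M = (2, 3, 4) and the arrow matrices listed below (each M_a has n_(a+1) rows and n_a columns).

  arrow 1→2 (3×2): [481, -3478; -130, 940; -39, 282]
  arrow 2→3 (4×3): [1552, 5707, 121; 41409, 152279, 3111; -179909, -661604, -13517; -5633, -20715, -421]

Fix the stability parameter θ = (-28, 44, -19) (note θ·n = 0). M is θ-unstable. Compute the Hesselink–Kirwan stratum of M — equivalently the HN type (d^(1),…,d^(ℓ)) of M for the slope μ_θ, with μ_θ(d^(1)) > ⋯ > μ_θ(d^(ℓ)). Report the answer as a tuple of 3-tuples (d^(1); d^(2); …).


Via rank(M_{q-1}∘⋯∘M_p): M ≅ I[1,1], I[1,3], I[2,3]^2, I[3,3].
μ_θ-semistable layers: μ^(1)=25/2; μ^(2)=-19; μ^(3)=-28

((0, 3, 3); (0, 0, 1); (2, 0, 0))


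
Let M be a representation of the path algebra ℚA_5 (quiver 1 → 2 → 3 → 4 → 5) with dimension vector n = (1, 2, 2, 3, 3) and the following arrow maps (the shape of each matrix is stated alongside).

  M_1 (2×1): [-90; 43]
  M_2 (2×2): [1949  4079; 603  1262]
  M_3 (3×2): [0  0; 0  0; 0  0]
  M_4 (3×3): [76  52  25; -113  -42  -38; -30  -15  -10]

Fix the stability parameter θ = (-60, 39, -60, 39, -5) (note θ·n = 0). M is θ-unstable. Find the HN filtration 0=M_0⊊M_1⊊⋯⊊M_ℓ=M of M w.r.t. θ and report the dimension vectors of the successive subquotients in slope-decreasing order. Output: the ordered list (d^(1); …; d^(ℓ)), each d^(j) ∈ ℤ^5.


Via rank(M_{q-1}∘⋯∘M_p): M ≅ I[1,3], I[2,3], I[4,5]^3.
μ_θ-semistable layers: μ^(1)=17; μ^(2)=-21/2; μ^(3)=-60

((0, 0, 0, 3, 3); (0, 2, 2, 0, 0); (1, 0, 0, 0, 0))


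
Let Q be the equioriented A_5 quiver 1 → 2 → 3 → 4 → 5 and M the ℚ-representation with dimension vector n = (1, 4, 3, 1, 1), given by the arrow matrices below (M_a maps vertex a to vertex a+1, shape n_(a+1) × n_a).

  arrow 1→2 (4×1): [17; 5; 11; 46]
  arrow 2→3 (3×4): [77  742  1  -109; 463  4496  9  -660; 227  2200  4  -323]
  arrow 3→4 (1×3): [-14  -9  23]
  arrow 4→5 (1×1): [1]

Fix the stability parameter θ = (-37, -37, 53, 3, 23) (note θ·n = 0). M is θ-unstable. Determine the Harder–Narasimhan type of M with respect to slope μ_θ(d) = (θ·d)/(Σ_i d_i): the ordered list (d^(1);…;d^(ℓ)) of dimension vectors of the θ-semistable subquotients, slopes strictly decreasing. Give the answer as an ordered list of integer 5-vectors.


Via rank(M_{q-1}∘⋯∘M_p): M ≅ I[1,5], I[2,2], I[2,3]^2.
μ_θ-semistable layers: μ^(1)=53; μ^(2)=79/3; μ^(3)=-37

((0, 0, 2, 0, 0); (0, 0, 1, 1, 1); (1, 4, 0, 0, 0))


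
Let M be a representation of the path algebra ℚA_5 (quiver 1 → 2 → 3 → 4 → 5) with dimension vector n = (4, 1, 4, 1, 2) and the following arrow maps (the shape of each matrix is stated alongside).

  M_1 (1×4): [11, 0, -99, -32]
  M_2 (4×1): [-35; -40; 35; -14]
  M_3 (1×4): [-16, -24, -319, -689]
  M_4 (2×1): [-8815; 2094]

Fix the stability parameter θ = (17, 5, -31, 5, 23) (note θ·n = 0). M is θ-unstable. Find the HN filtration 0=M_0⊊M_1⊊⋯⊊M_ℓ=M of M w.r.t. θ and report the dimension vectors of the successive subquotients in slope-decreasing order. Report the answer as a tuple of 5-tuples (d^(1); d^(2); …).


Barcode: M ≅ I[1,1]^3, I[1,5], I[3,3]^3, I[5,5]. HN layers by μ_θ (5 steps, strictly decreasing):
  μ^(1)=23; μ^(2)=17; μ^(3)=5; μ^(4)=-3; μ^(5)=-31

((0, 0, 0, 0, 2); (3, 0, 0, 0, 0); (0, 0, 0, 1, 0); (1, 1, 1, 0, 0); (0, 0, 3, 0, 0))


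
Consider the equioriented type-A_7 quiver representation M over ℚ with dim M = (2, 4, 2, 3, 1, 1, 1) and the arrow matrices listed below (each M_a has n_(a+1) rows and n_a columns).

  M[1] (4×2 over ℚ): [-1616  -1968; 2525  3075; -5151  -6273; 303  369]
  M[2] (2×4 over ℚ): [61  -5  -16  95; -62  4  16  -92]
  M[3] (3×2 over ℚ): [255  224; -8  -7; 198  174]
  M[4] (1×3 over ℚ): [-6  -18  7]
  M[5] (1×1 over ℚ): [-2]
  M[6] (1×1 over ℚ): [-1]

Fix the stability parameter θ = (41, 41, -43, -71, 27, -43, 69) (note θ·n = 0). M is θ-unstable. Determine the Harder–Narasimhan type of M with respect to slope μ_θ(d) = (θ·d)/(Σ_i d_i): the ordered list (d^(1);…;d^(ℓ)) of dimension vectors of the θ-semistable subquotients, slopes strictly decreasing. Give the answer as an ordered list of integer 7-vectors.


Interval decomposition of M: I[1,1], I[1,2], I[2,2], I[2,4]^2, I[4,7].
HN type (ℓ=5): μ^(1)=69; μ^(2)=41; μ^(3)=-8; μ^(4)=-73/3; μ^(5)=-71

((0, 0, 0, 0, 0, 0, 1); (2, 2, 0, 0, 0, 0, 0); (0, 0, 0, 0, 1, 1, 0); (0, 2, 2, 2, 0, 0, 0); (0, 0, 0, 1, 0, 0, 0))


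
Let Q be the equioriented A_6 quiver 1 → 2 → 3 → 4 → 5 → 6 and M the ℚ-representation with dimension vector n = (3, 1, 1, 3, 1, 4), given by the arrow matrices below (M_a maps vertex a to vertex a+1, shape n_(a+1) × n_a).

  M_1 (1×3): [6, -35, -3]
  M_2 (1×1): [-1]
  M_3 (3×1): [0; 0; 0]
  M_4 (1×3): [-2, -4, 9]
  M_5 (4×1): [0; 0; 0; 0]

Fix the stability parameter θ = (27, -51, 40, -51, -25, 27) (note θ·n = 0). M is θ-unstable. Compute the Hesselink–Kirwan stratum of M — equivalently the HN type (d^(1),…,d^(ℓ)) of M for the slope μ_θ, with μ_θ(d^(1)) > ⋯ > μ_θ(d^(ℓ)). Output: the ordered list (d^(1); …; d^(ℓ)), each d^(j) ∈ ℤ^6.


Barcode: M ≅ I[1,1]^2, I[1,3], I[4,4]^2, I[4,5], I[6,6]^4. HN layers by μ_θ (5 steps, strictly decreasing):
  μ^(1)=40; μ^(2)=27; μ^(3)=-12; μ^(4)=-25; μ^(5)=-51

((0, 0, 1, 0, 0, 0); (2, 0, 0, 0, 0, 4); (1, 1, 0, 0, 0, 0); (0, 0, 0, 0, 1, 0); (0, 0, 0, 3, 0, 0))


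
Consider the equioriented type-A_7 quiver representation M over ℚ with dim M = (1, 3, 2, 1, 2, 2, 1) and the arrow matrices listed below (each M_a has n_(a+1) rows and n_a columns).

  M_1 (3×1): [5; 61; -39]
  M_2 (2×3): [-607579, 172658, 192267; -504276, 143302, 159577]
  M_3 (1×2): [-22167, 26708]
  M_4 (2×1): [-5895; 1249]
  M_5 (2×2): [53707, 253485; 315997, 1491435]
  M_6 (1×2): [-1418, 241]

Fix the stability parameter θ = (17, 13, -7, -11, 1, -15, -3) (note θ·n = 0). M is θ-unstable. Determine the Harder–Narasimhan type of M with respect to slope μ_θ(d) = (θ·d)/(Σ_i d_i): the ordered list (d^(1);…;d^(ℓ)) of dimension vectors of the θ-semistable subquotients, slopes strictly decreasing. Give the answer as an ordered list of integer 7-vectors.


Barcode: M ≅ I[1,5], I[2,2], I[2,3], I[5,7], I[6,6]. HN layers by μ_θ (6 steps, strictly decreasing):
  μ^(1)=13; μ^(2)=3; μ^(3)=13/5; μ^(4)=-3; μ^(5)=-7; μ^(6)=-15

((0, 1, 0, 0, 0, 0, 0); (0, 1, 1, 0, 0, 0, 0); (1, 1, 1, 1, 1, 0, 0); (0, 0, 0, 0, 0, 0, 1); (0, 0, 0, 0, 1, 1, 0); (0, 0, 0, 0, 0, 1, 0))


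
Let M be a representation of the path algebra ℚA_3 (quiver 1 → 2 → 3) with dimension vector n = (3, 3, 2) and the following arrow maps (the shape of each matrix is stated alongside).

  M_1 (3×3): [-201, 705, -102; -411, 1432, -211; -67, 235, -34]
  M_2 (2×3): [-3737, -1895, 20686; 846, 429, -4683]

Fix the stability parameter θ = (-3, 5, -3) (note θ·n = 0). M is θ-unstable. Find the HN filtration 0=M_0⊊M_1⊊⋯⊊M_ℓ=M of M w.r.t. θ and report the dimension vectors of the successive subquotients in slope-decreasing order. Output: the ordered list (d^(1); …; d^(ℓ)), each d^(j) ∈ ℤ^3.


Via rank(M_{q-1}∘⋯∘M_p): M ≅ I[1,1], I[1,2], I[1,3], I[2,3].
μ_θ-semistable layers: μ^(1)=5; μ^(2)=1; μ^(3)=-3

((0, 1, 0); (0, 2, 2); (3, 0, 0))


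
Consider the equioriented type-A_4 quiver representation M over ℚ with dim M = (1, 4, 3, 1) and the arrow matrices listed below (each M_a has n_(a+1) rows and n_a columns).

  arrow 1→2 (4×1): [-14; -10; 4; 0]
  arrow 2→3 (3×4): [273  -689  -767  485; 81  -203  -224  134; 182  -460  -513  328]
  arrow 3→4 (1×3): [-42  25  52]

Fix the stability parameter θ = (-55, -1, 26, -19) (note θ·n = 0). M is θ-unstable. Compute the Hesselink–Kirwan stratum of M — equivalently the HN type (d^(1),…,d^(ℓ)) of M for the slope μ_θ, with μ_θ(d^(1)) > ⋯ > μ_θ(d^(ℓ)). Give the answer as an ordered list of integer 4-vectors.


Interval decomposition of M: I[1,2], I[2,3]^2, I[2,4].
HN type (ℓ=4): μ^(1)=26; μ^(2)=7/2; μ^(3)=-1; μ^(4)=-55

((0, 0, 2, 0); (0, 0, 1, 1); (0, 4, 0, 0); (1, 0, 0, 0))


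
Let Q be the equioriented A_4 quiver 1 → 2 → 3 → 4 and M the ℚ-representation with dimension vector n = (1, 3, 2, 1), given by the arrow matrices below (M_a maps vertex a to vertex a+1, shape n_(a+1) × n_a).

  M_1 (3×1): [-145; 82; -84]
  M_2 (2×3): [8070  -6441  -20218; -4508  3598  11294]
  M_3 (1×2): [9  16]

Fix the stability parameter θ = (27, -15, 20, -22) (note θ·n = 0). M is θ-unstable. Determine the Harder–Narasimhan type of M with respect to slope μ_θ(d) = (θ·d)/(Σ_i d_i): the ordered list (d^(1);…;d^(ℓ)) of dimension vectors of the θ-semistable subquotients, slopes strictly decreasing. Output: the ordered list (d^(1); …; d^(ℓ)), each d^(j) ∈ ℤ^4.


Interval decomposition of M: I[1,2], I[2,3], I[2,4].
HN type (ℓ=4): μ^(1)=20; μ^(2)=6; μ^(3)=-1; μ^(4)=-15

((0, 0, 1, 0); (1, 1, 0, 0); (0, 0, 1, 1); (0, 2, 0, 0))


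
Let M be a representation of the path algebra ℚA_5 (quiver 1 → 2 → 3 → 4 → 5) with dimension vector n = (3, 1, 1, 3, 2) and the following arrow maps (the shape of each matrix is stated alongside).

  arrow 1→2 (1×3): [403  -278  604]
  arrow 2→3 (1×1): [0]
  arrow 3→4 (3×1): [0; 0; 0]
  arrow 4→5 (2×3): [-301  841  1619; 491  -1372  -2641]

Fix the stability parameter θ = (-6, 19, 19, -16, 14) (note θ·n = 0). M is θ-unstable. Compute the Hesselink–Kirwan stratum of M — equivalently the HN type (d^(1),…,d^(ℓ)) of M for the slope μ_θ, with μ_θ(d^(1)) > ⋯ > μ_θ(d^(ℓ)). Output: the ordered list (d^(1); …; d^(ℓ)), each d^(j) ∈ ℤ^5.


Barcode: M ≅ I[1,1]^2, I[1,2], I[3,3], I[4,4], I[4,5]^2. HN layers by μ_θ (4 steps, strictly decreasing):
  μ^(1)=19; μ^(2)=14; μ^(3)=-6; μ^(4)=-16

((0, 1, 1, 0, 0); (0, 0, 0, 0, 2); (3, 0, 0, 0, 0); (0, 0, 0, 3, 0))


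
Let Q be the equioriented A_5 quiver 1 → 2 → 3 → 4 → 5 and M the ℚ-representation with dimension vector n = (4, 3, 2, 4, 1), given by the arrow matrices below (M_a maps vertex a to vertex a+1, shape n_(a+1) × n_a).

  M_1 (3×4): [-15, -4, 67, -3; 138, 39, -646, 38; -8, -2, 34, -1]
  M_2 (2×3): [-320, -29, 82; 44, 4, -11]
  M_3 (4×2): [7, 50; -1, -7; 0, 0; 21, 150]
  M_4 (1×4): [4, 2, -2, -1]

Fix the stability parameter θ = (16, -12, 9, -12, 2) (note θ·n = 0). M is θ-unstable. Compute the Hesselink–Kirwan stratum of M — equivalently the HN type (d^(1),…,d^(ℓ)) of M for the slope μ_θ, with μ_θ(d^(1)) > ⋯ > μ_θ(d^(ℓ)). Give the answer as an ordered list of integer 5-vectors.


Barcode: M ≅ I[1,1], I[1,2], I[1,4], I[1,5], I[4,4]^2. HN layers by μ_θ (4 steps, strictly decreasing):
  μ^(1)=16; μ^(2)=2; μ^(3)=1/4; μ^(4)=-12

((1, 0, 0, 0, 0); (1, 1, 0, 0, 1); (2, 2, 2, 2, 0); (0, 0, 0, 2, 0))


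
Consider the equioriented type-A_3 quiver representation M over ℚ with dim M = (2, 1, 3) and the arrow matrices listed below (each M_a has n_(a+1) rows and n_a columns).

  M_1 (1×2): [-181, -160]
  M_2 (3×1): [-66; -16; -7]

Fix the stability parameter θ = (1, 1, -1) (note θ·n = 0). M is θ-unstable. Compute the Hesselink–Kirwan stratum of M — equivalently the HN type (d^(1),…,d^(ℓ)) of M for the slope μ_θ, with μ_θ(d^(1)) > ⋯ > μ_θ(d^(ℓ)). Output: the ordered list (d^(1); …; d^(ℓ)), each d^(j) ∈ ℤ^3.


Interval decomposition of M: I[1,1], I[1,3], I[3,3]^2.
HN type (ℓ=3): μ^(1)=1; μ^(2)=1/3; μ^(3)=-1

((1, 0, 0); (1, 1, 1); (0, 0, 2))


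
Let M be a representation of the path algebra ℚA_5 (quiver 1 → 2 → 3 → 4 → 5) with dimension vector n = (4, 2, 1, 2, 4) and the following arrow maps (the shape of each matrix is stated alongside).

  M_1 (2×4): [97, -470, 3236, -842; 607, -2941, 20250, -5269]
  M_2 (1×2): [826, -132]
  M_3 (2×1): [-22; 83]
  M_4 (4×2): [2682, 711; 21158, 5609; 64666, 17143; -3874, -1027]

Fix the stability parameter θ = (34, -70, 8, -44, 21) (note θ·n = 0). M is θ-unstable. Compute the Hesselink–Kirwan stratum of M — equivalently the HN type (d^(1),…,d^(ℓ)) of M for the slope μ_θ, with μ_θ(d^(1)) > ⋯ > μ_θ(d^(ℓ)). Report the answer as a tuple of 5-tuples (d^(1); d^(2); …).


Barcode: M ≅ I[1,1]^2, I[1,2], I[1,5], I[4,4], I[5,5]^3. HN layers by μ_θ (4 steps, strictly decreasing):
  μ^(1)=34; μ^(2)=21; μ^(3)=-18; μ^(4)=-44

((2, 0, 0, 0, 0); (0, 0, 0, 0, 4); (2, 2, 1, 1, 0); (0, 0, 0, 1, 0))


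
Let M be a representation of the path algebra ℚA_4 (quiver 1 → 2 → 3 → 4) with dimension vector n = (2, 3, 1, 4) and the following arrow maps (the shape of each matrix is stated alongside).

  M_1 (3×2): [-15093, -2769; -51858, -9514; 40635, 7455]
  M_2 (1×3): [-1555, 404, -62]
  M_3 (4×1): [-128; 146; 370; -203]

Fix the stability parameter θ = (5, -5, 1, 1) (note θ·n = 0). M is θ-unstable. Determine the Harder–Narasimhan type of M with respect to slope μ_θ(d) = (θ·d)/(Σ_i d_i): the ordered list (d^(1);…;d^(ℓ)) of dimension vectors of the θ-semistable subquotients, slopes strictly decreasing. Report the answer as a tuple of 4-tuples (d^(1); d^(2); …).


Via rank(M_{q-1}∘⋯∘M_p): M ≅ I[1,1], I[1,4], I[2,2]^2, I[4,4]^3.
μ_θ-semistable layers: μ^(1)=5; μ^(2)=1; μ^(3)=0; μ^(4)=-5

((1, 0, 0, 0); (0, 0, 1, 4); (1, 1, 0, 0); (0, 2, 0, 0))


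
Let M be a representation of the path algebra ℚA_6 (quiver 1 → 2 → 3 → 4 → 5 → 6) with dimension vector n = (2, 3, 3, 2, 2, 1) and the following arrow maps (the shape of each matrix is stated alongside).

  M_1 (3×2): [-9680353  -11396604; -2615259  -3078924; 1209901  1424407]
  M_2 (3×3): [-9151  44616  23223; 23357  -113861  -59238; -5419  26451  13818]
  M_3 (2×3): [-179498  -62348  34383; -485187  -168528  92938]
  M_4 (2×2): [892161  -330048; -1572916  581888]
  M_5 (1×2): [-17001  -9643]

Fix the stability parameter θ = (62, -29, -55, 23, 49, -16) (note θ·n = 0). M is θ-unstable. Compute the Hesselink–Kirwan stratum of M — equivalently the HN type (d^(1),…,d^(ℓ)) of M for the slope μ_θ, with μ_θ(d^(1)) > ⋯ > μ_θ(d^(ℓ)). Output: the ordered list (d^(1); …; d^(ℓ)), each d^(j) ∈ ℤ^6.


Via rank(M_{q-1}∘⋯∘M_p): M ≅ I[1,2], I[1,4], I[2,6], I[3,3], I[5,5].
μ_θ-semistable layers: μ^(1)=49; μ^(2)=23; μ^(3)=56/3; μ^(4)=33/2; μ^(5)=-22/3; μ^(6)=-42; μ^(7)=-55

((0, 0, 0, 0, 1, 0); (0, 0, 0, 1, 0, 0); (0, 0, 0, 1, 1, 1); (1, 1, 0, 0, 0, 0); (1, 1, 1, 0, 0, 0); (0, 1, 1, 0, 0, 0); (0, 0, 1, 0, 0, 0))


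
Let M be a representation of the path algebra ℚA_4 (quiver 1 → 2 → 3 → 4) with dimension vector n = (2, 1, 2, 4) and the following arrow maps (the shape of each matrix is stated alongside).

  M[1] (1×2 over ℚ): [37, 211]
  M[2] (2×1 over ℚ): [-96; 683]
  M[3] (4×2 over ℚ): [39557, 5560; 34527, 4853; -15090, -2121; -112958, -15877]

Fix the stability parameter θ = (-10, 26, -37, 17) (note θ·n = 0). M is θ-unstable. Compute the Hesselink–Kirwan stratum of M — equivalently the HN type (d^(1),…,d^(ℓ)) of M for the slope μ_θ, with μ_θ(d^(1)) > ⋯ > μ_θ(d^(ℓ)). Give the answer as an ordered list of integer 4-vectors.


Barcode: M ≅ I[1,1], I[1,4], I[3,4], I[4,4]^2. HN layers by μ_θ (4 steps, strictly decreasing):
  μ^(1)=17; μ^(2)=-11/2; μ^(3)=-10; μ^(4)=-37

((0, 0, 0, 4); (0, 1, 1, 0); (2, 0, 0, 0); (0, 0, 1, 0))


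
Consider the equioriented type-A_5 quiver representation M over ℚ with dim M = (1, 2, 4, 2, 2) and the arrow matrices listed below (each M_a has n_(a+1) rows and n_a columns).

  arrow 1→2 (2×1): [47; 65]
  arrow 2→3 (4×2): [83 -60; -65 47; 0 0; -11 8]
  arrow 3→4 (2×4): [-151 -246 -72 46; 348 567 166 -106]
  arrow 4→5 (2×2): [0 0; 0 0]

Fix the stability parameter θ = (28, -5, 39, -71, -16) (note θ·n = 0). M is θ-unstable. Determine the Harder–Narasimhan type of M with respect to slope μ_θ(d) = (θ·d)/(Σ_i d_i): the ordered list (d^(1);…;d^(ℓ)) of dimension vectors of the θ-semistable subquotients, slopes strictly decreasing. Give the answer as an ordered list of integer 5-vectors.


Interval decomposition of M: I[1,4], I[2,4], I[3,3]^2, I[5,5]^2.
HN type (ℓ=4): μ^(1)=39; μ^(2)=-9/4; μ^(3)=-37/3; μ^(4)=-16

((0, 0, 2, 0, 0); (1, 1, 1, 1, 0); (0, 1, 1, 1, 0); (0, 0, 0, 0, 2))


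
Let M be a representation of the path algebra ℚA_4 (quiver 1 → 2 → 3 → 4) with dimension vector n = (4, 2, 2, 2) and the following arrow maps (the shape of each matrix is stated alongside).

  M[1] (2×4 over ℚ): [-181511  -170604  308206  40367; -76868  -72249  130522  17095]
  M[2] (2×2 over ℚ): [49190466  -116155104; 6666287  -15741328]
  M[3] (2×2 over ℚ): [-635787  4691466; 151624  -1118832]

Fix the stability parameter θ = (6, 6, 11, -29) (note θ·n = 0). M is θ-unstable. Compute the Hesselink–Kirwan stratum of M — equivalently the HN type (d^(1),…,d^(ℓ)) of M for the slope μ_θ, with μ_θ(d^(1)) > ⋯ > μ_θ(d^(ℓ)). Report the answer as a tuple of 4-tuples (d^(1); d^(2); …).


Via rank(M_{q-1}∘⋯∘M_p): M ≅ I[1,1]^2, I[1,2], I[1,3], I[3,4], I[4,4].
μ_θ-semistable layers: μ^(1)=11; μ^(2)=6; μ^(3)=-9; μ^(4)=-29

((0, 0, 1, 0); (4, 2, 0, 0); (0, 0, 1, 1); (0, 0, 0, 1))


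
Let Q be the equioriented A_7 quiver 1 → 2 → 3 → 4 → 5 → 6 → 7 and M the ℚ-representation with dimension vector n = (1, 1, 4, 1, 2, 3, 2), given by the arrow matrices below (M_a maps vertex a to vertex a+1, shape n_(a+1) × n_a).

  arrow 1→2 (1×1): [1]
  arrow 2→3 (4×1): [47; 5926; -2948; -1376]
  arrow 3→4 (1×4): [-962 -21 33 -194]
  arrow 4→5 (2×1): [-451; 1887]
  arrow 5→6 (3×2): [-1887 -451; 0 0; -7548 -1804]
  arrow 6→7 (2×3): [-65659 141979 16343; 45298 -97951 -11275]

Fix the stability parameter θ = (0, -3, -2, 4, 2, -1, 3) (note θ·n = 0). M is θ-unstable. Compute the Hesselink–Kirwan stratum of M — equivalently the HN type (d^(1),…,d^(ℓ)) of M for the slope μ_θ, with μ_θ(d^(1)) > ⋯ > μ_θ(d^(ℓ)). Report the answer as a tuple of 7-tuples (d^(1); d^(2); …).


Via rank(M_{q-1}∘⋯∘M_p): M ≅ I[1,3], I[3,3]^2, I[3,5], I[5,7], I[6,6], I[6,7].
μ_θ-semistable layers: μ^(1)=3; μ^(2)=1/2; μ^(3)=-1; μ^(4)=-5/3; μ^(5)=-2

((0, 0, 0, 1, 1, 0, 2); (0, 0, 0, 0, 1, 1, 0); (0, 0, 0, 0, 0, 2, 0); (1, 1, 1, 0, 0, 0, 0); (0, 0, 3, 0, 0, 0, 0))


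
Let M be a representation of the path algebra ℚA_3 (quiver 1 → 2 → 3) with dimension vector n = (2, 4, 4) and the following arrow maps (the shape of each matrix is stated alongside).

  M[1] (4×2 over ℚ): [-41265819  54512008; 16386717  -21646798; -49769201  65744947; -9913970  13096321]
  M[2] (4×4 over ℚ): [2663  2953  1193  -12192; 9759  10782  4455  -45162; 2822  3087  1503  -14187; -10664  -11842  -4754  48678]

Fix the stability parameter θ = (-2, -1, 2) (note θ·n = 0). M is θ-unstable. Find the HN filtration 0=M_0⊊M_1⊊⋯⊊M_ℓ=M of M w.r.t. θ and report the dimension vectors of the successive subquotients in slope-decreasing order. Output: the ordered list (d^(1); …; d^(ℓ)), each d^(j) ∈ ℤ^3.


Barcode: M ≅ I[1,3]^2, I[2,2], I[2,3], I[3,3]. HN layers by μ_θ (3 steps, strictly decreasing):
  μ^(1)=2; μ^(2)=-1; μ^(3)=-2

((0, 0, 4); (0, 4, 0); (2, 0, 0))


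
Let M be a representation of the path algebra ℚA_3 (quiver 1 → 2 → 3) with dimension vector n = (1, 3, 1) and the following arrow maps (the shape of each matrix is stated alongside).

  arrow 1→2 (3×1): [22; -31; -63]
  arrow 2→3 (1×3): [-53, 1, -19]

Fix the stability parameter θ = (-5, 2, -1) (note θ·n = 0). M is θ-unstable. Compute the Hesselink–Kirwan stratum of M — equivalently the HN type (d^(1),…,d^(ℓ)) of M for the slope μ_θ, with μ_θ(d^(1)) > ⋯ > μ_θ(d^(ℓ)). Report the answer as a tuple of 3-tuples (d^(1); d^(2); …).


Via rank(M_{q-1}∘⋯∘M_p): M ≅ I[1,2], I[2,2], I[2,3].
μ_θ-semistable layers: μ^(1)=2; μ^(2)=1/2; μ^(3)=-5

((0, 2, 0); (0, 1, 1); (1, 0, 0))


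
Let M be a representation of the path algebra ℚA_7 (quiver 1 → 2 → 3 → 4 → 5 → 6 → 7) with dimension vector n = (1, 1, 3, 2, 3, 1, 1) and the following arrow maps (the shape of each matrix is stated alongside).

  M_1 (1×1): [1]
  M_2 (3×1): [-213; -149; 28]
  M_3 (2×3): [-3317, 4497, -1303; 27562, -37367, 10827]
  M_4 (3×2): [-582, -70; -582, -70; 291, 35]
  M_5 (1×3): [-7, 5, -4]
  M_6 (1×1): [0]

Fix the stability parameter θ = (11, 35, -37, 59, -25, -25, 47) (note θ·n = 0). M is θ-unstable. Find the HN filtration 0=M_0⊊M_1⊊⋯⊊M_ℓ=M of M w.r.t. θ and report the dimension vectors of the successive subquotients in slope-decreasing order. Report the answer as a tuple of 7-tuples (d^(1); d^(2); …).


Interval decomposition of M: I[1,5], I[3,3], I[3,4], I[5,5], I[5,6], I[7,7].
HN type (ℓ=6): μ^(1)=59; μ^(2)=47; μ^(3)=17; μ^(4)=3; μ^(5)=-25; μ^(6)=-37

((0, 0, 0, 1, 0, 0, 0); (0, 0, 0, 0, 0, 0, 1); (0, 0, 0, 1, 1, 0, 0); (1, 1, 1, 0, 0, 0, 0); (0, 0, 0, 0, 2, 1, 0); (0, 0, 2, 0, 0, 0, 0))


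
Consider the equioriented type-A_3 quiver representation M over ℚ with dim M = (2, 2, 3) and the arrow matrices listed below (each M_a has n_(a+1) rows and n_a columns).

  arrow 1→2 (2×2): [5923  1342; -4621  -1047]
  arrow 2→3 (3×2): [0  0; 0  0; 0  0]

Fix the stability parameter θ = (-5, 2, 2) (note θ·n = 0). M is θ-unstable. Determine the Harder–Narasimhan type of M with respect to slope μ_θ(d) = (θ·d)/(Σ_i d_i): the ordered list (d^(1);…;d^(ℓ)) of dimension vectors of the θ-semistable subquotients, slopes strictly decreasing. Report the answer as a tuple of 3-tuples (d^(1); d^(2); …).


Via rank(M_{q-1}∘⋯∘M_p): M ≅ I[1,2]^2, I[3,3]^3.
μ_θ-semistable layers: μ^(1)=2; μ^(2)=-5

((0, 2, 3); (2, 0, 0))


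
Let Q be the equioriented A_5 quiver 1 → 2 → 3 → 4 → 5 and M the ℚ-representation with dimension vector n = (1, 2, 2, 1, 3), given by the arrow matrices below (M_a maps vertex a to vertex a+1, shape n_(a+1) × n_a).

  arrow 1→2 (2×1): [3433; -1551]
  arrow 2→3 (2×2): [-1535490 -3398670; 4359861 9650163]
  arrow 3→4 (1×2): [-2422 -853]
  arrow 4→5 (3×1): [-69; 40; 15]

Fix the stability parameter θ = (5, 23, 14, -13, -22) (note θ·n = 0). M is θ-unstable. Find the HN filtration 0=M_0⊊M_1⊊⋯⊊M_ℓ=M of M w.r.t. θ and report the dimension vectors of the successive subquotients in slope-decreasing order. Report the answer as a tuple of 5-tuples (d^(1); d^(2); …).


Via rank(M_{q-1}∘⋯∘M_p): M ≅ I[1,2], I[2,5], I[3,3], I[5,5]^2.
μ_θ-semistable layers: μ^(1)=23; μ^(2)=14; μ^(3)=5; μ^(4)=1/2; μ^(5)=-22

((0, 1, 0, 0, 0); (0, 0, 1, 0, 0); (1, 0, 0, 0, 0); (0, 1, 1, 1, 1); (0, 0, 0, 0, 2))


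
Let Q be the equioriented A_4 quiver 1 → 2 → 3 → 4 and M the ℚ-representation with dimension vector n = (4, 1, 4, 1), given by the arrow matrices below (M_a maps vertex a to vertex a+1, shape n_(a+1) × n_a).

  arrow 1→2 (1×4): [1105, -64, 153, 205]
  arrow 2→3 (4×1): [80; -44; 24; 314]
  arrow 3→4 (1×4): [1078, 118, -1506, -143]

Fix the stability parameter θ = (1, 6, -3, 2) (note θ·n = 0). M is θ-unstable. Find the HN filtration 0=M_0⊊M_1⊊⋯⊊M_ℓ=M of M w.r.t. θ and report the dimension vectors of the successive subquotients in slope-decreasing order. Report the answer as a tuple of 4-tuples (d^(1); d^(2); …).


Barcode: M ≅ I[1,1]^3, I[1,4], I[3,3]^3. HN layers by μ_θ (4 steps, strictly decreasing):
  μ^(1)=2; μ^(2)=3/2; μ^(3)=1; μ^(4)=-3

((0, 0, 0, 1); (0, 1, 1, 0); (4, 0, 0, 0); (0, 0, 3, 0))


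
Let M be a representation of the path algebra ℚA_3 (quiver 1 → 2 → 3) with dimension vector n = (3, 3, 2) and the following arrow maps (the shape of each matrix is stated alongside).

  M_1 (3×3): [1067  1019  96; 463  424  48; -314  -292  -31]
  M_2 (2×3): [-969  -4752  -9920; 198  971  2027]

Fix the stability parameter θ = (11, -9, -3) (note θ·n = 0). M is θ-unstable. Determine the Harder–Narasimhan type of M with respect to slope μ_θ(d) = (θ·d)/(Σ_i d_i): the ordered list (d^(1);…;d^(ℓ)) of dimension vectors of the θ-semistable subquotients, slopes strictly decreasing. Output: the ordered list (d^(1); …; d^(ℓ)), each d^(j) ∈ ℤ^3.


Barcode: M ≅ I[1,2], I[1,3]^2. HN layers by μ_θ (2 steps, strictly decreasing):
  μ^(1)=1; μ^(2)=-1/3

((1, 1, 0); (2, 2, 2))


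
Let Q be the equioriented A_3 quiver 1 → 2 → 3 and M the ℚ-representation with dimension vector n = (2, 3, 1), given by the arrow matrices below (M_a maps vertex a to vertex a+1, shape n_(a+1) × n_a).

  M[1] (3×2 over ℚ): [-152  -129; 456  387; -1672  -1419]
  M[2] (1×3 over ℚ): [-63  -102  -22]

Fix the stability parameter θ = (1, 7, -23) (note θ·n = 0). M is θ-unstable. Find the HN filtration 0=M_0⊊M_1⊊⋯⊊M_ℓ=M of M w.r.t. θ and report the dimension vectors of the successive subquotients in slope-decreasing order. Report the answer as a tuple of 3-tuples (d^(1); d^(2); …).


Barcode: M ≅ I[1,1], I[1,3], I[2,2]^2. HN layers by μ_θ (3 steps, strictly decreasing):
  μ^(1)=7; μ^(2)=1; μ^(3)=-5

((0, 2, 0); (1, 0, 0); (1, 1, 1))


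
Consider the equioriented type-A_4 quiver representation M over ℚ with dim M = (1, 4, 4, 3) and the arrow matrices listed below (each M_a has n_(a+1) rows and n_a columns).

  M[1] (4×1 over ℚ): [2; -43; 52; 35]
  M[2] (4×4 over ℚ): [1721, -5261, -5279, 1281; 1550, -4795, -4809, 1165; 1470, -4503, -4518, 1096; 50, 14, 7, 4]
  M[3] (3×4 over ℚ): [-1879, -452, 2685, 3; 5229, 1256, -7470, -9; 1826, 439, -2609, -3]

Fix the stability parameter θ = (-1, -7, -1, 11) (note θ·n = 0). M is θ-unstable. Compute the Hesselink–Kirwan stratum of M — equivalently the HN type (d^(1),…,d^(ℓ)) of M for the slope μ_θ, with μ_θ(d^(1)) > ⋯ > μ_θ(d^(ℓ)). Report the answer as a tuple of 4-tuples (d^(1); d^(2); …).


Via rank(M_{q-1}∘⋯∘M_p): M ≅ I[1,4], I[2,3], I[2,4]^2.
μ_θ-semistable layers: μ^(1)=11; μ^(2)=-1; μ^(3)=-4; μ^(4)=-7

((0, 0, 0, 3); (0, 0, 4, 0); (1, 1, 0, 0); (0, 3, 0, 0))


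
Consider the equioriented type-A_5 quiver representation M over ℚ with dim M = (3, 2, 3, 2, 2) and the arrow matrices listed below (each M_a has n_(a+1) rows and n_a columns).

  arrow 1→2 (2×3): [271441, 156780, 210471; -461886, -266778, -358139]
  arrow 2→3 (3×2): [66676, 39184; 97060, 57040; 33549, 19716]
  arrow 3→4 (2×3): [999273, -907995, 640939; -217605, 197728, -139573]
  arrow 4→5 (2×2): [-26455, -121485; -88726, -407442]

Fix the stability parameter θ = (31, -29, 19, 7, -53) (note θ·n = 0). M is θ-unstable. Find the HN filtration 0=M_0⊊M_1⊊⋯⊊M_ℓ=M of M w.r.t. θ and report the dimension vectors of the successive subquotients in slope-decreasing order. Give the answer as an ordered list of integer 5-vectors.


Via rank(M_{q-1}∘⋯∘M_p): M ≅ I[1,1], I[1,2], I[1,4], I[3,3], I[3,5], I[5,5].
μ_θ-semistable layers: μ^(1)=31; μ^(2)=19; μ^(3)=13; μ^(4)=1; μ^(5)=-9; μ^(6)=-53

((1, 0, 0, 0, 0); (0, 0, 1, 0, 0); (0, 0, 1, 1, 0); (2, 2, 0, 0, 0); (0, 0, 1, 1, 1); (0, 0, 0, 0, 1))


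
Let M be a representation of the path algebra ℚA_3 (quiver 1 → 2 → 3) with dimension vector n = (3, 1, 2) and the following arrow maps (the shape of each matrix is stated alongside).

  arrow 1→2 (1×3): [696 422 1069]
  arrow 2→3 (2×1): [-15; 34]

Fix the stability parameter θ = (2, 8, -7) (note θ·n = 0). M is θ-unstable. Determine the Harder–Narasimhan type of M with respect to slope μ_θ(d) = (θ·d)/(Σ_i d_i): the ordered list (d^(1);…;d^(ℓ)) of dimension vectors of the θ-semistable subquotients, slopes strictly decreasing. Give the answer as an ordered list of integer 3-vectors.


Barcode: M ≅ I[1,1]^2, I[1,3], I[3,3]. HN layers by μ_θ (3 steps, strictly decreasing):
  μ^(1)=2; μ^(2)=1; μ^(3)=-7

((2, 0, 0); (1, 1, 1); (0, 0, 1))


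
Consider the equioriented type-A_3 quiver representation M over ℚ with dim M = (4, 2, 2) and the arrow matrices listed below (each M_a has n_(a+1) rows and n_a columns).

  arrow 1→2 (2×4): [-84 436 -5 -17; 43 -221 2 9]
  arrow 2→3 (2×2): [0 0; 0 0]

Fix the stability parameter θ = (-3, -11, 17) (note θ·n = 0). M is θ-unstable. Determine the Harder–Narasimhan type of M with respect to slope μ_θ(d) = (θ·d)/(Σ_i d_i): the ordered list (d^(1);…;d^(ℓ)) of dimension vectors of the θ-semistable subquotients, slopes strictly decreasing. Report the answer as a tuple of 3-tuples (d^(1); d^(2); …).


Via rank(M_{q-1}∘⋯∘M_p): M ≅ I[1,1]^2, I[1,2]^2, I[3,3]^2.
μ_θ-semistable layers: μ^(1)=17; μ^(2)=-3; μ^(3)=-7

((0, 0, 2); (2, 0, 0); (2, 2, 0))


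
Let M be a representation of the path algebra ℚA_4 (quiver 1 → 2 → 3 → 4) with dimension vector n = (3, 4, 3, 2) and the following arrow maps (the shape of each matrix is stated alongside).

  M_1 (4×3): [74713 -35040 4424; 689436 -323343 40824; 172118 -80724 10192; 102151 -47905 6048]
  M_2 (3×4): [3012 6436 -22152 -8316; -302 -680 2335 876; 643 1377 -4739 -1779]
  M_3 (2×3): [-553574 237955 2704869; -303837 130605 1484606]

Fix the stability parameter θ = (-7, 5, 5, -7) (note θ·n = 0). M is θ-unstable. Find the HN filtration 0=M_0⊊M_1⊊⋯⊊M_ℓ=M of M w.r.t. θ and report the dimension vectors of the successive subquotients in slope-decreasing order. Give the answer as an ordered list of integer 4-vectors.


Interval decomposition of M: I[1,1], I[1,2]^2, I[2,4]^2, I[3,3].
HN type (ℓ=3): μ^(1)=5; μ^(2)=1; μ^(3)=-7

((0, 2, 1, 0); (0, 2, 2, 2); (3, 0, 0, 0))


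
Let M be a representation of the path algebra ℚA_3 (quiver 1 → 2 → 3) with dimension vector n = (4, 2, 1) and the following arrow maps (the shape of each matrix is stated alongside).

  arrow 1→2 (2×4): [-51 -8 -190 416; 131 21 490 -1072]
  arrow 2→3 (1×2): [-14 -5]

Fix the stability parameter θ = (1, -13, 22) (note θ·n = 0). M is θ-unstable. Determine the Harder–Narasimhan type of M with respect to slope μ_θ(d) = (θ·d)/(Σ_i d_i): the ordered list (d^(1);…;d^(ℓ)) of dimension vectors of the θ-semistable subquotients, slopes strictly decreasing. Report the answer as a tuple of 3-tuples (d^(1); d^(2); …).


Via rank(M_{q-1}∘⋯∘M_p): M ≅ I[1,1]^2, I[1,2], I[1,3].
μ_θ-semistable layers: μ^(1)=22; μ^(2)=1; μ^(3)=-6

((0, 0, 1); (2, 0, 0); (2, 2, 0))


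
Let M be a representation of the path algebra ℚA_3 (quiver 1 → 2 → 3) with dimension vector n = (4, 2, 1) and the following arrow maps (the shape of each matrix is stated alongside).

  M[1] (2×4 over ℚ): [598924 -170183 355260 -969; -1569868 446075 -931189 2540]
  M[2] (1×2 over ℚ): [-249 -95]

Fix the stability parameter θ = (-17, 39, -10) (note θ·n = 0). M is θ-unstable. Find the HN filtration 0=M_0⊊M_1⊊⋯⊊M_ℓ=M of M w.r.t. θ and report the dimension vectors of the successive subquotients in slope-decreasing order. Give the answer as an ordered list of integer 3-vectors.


Interval decomposition of M: I[1,1]^2, I[1,2], I[1,3].
HN type (ℓ=3): μ^(1)=39; μ^(2)=29/2; μ^(3)=-17

((0, 1, 0); (0, 1, 1); (4, 0, 0))


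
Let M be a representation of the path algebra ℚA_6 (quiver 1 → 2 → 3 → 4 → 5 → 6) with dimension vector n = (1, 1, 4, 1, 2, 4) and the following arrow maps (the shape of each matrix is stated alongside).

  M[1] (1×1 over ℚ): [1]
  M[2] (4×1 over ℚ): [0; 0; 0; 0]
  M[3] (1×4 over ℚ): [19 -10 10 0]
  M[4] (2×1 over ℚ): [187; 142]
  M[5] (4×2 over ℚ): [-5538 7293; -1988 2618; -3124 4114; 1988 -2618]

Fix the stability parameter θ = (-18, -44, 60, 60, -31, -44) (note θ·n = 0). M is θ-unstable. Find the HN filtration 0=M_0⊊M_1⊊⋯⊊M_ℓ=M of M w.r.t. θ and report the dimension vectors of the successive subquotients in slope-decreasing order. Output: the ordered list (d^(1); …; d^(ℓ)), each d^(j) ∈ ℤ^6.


Via rank(M_{q-1}∘⋯∘M_p): M ≅ I[1,2], I[3,3]^3, I[3,5], I[5,6], I[6,6]^3.
μ_θ-semistable layers: μ^(1)=60; μ^(2)=89/3; μ^(3)=-31; μ^(4)=-75/2; μ^(5)=-44

((0, 0, 3, 0, 0, 0); (0, 0, 1, 1, 1, 0); (1, 1, 0, 0, 0, 0); (0, 0, 0, 0, 1, 1); (0, 0, 0, 0, 0, 3))


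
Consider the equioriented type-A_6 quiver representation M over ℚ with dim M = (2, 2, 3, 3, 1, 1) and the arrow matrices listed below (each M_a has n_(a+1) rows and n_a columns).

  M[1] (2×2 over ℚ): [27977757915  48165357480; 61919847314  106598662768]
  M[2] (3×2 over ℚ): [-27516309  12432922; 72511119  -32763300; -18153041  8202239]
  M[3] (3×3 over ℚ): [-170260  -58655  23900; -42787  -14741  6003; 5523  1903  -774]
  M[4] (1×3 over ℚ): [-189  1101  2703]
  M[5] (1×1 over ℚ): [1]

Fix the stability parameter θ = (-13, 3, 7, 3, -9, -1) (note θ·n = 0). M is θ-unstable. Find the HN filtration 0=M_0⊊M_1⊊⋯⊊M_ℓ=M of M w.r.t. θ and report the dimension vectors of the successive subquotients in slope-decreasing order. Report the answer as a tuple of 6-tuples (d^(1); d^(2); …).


Via rank(M_{q-1}∘⋯∘M_p): M ≅ I[1,1], I[1,6], I[2,4], I[3,4].
μ_θ-semistable layers: μ^(1)=5; μ^(2)=3; μ^(3)=3/5; μ^(4)=-13

((0, 0, 2, 2, 0, 0); (0, 1, 0, 0, 0, 0); (0, 1, 1, 1, 1, 1); (2, 0, 0, 0, 0, 0))


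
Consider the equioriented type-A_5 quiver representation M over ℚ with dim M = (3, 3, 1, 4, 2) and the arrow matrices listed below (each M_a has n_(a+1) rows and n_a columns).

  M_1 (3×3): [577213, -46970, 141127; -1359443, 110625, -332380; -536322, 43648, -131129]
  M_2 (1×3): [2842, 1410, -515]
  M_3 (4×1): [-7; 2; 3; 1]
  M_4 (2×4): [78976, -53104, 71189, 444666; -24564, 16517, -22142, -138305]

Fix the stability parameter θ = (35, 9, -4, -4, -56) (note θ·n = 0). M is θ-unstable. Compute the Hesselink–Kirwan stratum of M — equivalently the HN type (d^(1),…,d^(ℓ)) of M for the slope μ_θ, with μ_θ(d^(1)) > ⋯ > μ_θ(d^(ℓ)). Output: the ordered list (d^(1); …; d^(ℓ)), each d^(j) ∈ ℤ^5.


Interval decomposition of M: I[1,2]^2, I[1,5], I[4,4]^2, I[4,5].
HN type (ℓ=3): μ^(1)=22; μ^(2)=-4; μ^(3)=-30

((2, 2, 0, 0, 0); (1, 1, 1, 3, 1); (0, 0, 0, 1, 1))


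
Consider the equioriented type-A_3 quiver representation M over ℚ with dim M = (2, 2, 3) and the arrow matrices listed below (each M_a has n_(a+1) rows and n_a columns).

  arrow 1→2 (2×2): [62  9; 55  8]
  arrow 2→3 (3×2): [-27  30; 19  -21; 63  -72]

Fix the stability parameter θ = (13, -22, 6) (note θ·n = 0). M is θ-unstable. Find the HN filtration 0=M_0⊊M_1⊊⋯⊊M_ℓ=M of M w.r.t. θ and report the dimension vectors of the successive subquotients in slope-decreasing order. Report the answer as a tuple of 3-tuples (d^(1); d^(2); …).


Interval decomposition of M: I[1,3]^2, I[3,3].
HN type (ℓ=2): μ^(1)=6; μ^(2)=-9/2

((0, 0, 3); (2, 2, 0))


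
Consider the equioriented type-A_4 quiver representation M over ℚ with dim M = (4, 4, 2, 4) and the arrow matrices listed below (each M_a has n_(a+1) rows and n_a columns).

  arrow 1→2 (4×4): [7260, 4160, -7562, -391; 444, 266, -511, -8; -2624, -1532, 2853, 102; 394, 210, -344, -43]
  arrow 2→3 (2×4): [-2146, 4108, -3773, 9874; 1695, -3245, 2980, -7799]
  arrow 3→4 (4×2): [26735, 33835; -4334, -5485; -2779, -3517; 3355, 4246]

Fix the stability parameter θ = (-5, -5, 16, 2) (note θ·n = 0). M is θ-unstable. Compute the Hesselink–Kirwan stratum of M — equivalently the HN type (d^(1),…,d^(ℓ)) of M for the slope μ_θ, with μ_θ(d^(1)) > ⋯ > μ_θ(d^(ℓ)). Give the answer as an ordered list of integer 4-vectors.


Interval decomposition of M: I[1,2]^2, I[1,4]^2, I[4,4]^2.
HN type (ℓ=3): μ^(1)=9; μ^(2)=2; μ^(3)=-5

((0, 0, 2, 2); (0, 0, 0, 2); (4, 4, 0, 0))


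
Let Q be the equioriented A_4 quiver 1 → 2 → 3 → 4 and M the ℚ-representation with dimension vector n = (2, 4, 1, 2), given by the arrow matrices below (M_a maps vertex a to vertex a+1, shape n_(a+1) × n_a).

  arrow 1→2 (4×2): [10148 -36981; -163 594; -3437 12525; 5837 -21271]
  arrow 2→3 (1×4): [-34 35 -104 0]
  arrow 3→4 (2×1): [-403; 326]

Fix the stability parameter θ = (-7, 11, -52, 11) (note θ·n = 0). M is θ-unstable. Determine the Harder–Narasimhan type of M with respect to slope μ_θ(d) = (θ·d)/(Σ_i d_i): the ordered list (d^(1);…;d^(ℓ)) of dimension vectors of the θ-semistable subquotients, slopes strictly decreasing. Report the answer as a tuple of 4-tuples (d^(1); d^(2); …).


Via rank(M_{q-1}∘⋯∘M_p): M ≅ I[1,2], I[1,4], I[2,2]^2, I[4,4].
μ_θ-semistable layers: μ^(1)=11; μ^(2)=-7; μ^(3)=-16

((0, 3, 0, 2); (1, 0, 0, 0); (1, 1, 1, 0))


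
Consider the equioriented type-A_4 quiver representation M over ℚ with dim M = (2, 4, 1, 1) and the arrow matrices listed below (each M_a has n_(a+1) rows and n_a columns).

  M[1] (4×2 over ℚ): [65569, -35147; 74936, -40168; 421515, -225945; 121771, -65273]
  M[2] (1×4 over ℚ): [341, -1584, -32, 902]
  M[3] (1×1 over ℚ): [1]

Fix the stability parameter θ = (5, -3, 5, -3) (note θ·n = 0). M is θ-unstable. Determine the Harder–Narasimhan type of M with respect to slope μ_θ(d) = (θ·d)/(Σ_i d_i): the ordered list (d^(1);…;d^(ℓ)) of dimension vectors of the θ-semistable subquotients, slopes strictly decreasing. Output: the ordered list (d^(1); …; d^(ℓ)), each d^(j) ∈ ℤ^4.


Barcode: M ≅ I[1,1], I[1,4], I[2,2]^3. HN layers by μ_θ (3 steps, strictly decreasing):
  μ^(1)=5; μ^(2)=1; μ^(3)=-3

((1, 0, 0, 0); (1, 1, 1, 1); (0, 3, 0, 0))


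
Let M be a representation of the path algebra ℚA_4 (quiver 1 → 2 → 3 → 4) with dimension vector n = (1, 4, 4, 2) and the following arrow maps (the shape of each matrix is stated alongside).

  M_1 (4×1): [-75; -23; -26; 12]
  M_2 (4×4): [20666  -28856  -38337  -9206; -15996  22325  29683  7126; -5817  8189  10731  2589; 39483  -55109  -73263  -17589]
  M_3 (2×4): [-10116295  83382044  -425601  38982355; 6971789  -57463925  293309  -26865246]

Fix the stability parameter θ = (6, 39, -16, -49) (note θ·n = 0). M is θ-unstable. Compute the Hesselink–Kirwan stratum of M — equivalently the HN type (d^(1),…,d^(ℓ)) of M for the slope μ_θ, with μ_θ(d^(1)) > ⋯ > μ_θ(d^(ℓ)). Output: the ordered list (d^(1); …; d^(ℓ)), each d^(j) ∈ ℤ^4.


Barcode: M ≅ I[1,4], I[2,3]^2, I[2,4]. HN layers by μ_θ (3 steps, strictly decreasing):
  μ^(1)=23/2; μ^(2)=-5; μ^(3)=-26/3

((0, 2, 2, 0); (1, 1, 1, 1); (0, 1, 1, 1))


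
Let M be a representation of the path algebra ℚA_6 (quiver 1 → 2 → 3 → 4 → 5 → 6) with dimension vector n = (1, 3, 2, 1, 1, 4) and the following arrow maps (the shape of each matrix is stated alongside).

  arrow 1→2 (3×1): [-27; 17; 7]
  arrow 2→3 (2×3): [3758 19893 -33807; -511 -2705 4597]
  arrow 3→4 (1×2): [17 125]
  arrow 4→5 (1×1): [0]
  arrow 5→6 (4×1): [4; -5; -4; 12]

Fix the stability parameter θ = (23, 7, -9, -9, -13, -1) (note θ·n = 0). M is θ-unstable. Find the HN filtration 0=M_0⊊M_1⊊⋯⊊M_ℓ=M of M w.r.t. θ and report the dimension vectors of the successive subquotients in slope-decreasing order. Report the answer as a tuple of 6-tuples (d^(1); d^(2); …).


Via rank(M_{q-1}∘⋯∘M_p): M ≅ I[1,4], I[2,2], I[2,3], I[5,6], I[6,6]^3.
μ_θ-semistable layers: μ^(1)=7; μ^(2)=3; μ^(3)=-1; μ^(4)=-13

((0, 1, 0, 0, 0, 0); (1, 1, 1, 1, 0, 0); (0, 1, 1, 0, 0, 4); (0, 0, 0, 0, 1, 0))


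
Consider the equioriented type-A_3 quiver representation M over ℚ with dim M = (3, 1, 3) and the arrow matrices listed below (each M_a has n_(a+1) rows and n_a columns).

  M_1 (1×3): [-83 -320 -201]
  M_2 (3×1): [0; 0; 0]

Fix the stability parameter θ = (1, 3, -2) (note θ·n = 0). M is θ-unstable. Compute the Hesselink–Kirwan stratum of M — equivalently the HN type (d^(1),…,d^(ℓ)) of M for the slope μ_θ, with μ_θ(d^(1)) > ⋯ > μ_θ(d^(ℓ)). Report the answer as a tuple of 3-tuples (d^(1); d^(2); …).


Interval decomposition of M: I[1,1]^2, I[1,2], I[3,3]^3.
HN type (ℓ=3): μ^(1)=3; μ^(2)=1; μ^(3)=-2

((0, 1, 0); (3, 0, 0); (0, 0, 3))
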